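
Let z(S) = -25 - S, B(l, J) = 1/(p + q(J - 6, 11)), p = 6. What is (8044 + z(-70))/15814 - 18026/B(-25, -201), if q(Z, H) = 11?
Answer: -4846065699/15814 ≈ -3.0644e+5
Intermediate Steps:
B(l, J) = 1/17 (B(l, J) = 1/(6 + 11) = 1/17)
(8044 + z(-70))/15814 - 18026/B(-25, -201) = (8044 + (-25 - 1*(-70)))/15814 - 18026/1/17 = (8044 + (-25 + 70))*(1/15814) - 18026*17 = (8044 + 45)*(1/15814) - 306442 = 8089*(1/15814) - 306442 = 8089/15814 - 306442 = -4846065699/15814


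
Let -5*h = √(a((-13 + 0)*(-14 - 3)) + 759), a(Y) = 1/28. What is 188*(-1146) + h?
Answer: -215448 - √148771/70 ≈ -2.1545e+5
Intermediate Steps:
a(Y) = 1/28
h = -√148771/70 (h = -√(1/28 + 759)/5 = -√148771/70 ≈ -5.5101)
188*(-1146) + h = 188*(-1146) - √148771/70 = -215448 - √148771/70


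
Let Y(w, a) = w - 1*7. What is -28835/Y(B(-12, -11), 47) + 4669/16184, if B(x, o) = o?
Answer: 33339263/20808 ≈ 1602.2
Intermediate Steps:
Y(w, a) = -7 + w (Y(w, a) = w - 7 = -7 + w)
-28835/Y(B(-12, -11), 47) + 4669/16184 = -28835/(-7 - 11) + 4669/16184 = -28835/(-18) + 4669*(1/16184) = -28835*(-1/18) + 667/2312 = 28835/18 + 667/2312 = 33339263/20808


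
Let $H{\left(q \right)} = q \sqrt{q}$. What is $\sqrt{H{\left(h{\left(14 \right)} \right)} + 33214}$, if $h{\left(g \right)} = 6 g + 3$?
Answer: $\sqrt{33214 + 87 \sqrt{87}} \approx 184.46$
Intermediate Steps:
$h{\left(g \right)} = 3 + 6 g$
$H{\left(q \right)} = q^{\frac{3}{2}}$
$\sqrt{H{\left(h{\left(14 \right)} \right)} + 33214} = \sqrt{\left(3 + 6 \cdot 14\right)^{\frac{3}{2}} + 33214} = \sqrt{\left(3 + 84\right)^{\frac{3}{2}} + 33214} = \sqrt{87^{\frac{3}{2}} + 33214} = \sqrt{87 \sqrt{87} + 33214} = \sqrt{33214 + 87 \sqrt{87}}$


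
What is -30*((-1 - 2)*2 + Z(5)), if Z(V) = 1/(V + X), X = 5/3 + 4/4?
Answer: 4050/23 ≈ 176.09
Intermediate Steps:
X = 8/3 (X = 5*(⅓) + 4*(¼) = 5/3 + 1 = 8/3 ≈ 2.6667)
Z(V) = 1/(8/3 + V) (Z(V) = 1/(V + 8/3) = 1/(8/3 + V))
-30*((-1 - 2)*2 + Z(5)) = -30*((-1 - 2)*2 + 3/(8 + 3*5)) = -30*(-3*2 + 3/(8 + 15)) = -30*(-6 + 3/23) = -30*(-135/23) = 4050/23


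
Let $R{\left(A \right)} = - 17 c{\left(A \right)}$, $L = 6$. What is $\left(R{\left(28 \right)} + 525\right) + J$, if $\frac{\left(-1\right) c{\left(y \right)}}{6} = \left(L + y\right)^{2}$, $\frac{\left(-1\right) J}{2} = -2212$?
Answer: $122861$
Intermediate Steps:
$J = 4424$ ($J = \left(-2\right) \left(-2212\right) = 4424$)
$c{\left(y \right)} = - 6 \left(6 + y\right)^{2}$
$R{\left(A \right)} = 102 \left(6 + A\right)^{2}$ ($R{\left(A \right)} = - 17 \left(- 6 \left(6 + A\right)^{2}\right) = 102 \left(6 + A\right)^{2}$)
$\left(R{\left(28 \right)} + 525\right) + J = \left(102 \left(6 + 28\right)^{2} + 525\right) + 4424 = \left(102 \cdot 34^{2} + 525\right) + 4424 = \left(102 \cdot 1156 + 525\right) + 4424 = \left(117912 + 525\right) + 4424 = 118437 + 4424 = 122861$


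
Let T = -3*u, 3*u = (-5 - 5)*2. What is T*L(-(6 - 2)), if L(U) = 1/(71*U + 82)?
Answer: -10/101 ≈ -0.099010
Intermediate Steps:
u = -20/3 (u = ((-5 - 5)*2)/3 = (-10*2)/3 = (1/3)*(-20) = -20/3 ≈ -6.6667)
L(U) = 1/(82 + 71*U)
T = 20 (T = -3*(-20/3) = 20)
T*L(-(6 - 2)) = 20/(82 + 71*(-(6 - 2))) = 20/(82 + 71*(-1*4)) = 20/(82 + 71*(-4)) = 20/(82 - 284) = 20/(-202) = 20*(-1/202) = -10/101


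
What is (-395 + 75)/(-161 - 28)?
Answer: 320/189 ≈ 1.6931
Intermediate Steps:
(-395 + 75)/(-161 - 28) = -320/(-189) = -320*(-1/189) = 320/189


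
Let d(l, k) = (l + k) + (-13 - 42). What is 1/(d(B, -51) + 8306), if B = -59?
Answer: 1/8141 ≈ 0.00012283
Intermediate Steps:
d(l, k) = -55 + k + l (d(l, k) = (k + l) - 55 = -55 + k + l)
1/(d(B, -51) + 8306) = 1/((-55 - 51 - 59) + 8306) = 1/(-165 + 8306) = 1/8141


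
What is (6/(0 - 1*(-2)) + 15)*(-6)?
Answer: -108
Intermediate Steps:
(6/(0 - 1*(-2)) + 15)*(-6) = (6/(0 + 2) + 15)*(-6) = (6/2 + 15)*(-6) = (6*(½) + 15)*(-6) = (3 + 15)*(-6) = 18*(-6) = -108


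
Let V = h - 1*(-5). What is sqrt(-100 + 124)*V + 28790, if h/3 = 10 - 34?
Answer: 28790 - 134*sqrt(6) ≈ 28462.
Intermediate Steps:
h = -72 (h = 3*(10 - 34) = 3*(-24) = -72)
V = -67 (V = -72 - 1*(-5) = -72 + 5 = -67)
sqrt(-100 + 124)*V + 28790 = sqrt(-100 + 124)*(-67) + 28790 = sqrt(24)*(-67) + 28790 = (2*sqrt(6))*(-67) + 28790 = -134*sqrt(6) + 28790 = 28790 - 134*sqrt(6)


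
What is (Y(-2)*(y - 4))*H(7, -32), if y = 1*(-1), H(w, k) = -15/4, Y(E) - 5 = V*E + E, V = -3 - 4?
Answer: 1275/4 ≈ 318.75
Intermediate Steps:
V = -7
Y(E) = 5 - 6*E (Y(E) = 5 + (-7*E + E) = 5 - 6*E)
H(w, k) = -15/4 (H(w, k) = -15*¼ = -15/4)
y = -1
(Y(-2)*(y - 4))*H(7, -32) = ((5 - 6*(-2))*(-1 - 4))*(-15/4) = ((5 + 12)*(-5))*(-15/4) = (17*(-5))*(-15/4) = -85*(-15/4) = 1275/4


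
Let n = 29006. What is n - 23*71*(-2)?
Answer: 32272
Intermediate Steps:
n - 23*71*(-2) = 29006 - 23*71*(-2) = 29006 - 23*(-142) = 29006 - 1*(-3266) = 29006 + 3266 = 32272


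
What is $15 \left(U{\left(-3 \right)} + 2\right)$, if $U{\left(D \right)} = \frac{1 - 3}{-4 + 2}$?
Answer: $45$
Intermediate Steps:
$U{\left(D \right)} = 1$ ($U{\left(D \right)} = - \frac{2}{-2} = \left(-2\right) \left(- \frac{1}{2}\right) = 1$)
$15 \left(U{\left(-3 \right)} + 2\right) = 15 \left(1 + 2\right) = 15 \cdot 3 = 45$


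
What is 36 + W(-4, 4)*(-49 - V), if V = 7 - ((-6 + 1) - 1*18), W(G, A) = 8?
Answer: -596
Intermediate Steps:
V = 30 (V = 7 - (-5 - 18) = 7 - 1*(-23) = 7 + 23 = 30)
36 + W(-4, 4)*(-49 - V) = 36 + 8*(-49 - 1*30) = 36 + 8*(-49 - 30) = 36 + 8*(-79) = 36 - 632 = -596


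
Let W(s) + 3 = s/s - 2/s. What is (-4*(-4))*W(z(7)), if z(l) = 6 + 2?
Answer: -36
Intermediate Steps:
z(l) = 8
W(s) = -2 - 2/s (W(s) = -3 + (s/s - 2/s) = -3 + (1 - 2/s) = -2 - 2/s)
(-4*(-4))*W(z(7)) = (-4*(-4))*(-2 - 2/8) = 16*(-2 - 2*⅛) = 16*(-2 - ¼) = 16*(-9/4) = -36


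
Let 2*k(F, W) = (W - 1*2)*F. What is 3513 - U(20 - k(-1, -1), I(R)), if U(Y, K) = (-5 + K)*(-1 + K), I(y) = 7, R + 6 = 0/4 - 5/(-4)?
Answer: 3501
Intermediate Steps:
k(F, W) = F*(-2 + W)/2 (k(F, W) = ((W - 1*2)*F)/2 = ((W - 2)*F)/2 = ((-2 + W)*F)/2 = (F*(-2 + W))/2 = F*(-2 + W)/2)
R = -19/4 (R = -6 + (0/4 - 5/(-4)) = -6 + (0*(¼) - 5*(-¼)) = -6 + (0 + 5/4) = -6 + 5/4 = -19/4 ≈ -4.7500)
U(Y, K) = (-1 + K)*(-5 + K)
3513 - U(20 - k(-1, -1), I(R)) = 3513 - (5 + 7² - 6*7) = 3513 - (5 + 49 - 42) = 3513 - 1*12 = 3513 - 12 = 3501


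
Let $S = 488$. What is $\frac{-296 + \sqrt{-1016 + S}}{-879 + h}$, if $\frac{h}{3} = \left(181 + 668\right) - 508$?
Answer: $- \frac{37}{18} + \frac{i \sqrt{33}}{36} \approx -2.0556 + 0.15957 i$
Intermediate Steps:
$h = 1023$ ($h = 3 \left(\left(181 + 668\right) - 508\right) = 3 \left(849 - 508\right) = 3 \cdot 341 = 1023$)
$\frac{-296 + \sqrt{-1016 + S}}{-879 + h} = \frac{-296 + \sqrt{-1016 + 488}}{-879 + 1023} = \frac{-296 + \sqrt{-528}}{144} = \left(-296 + 4 i \sqrt{33}\right) \frac{1}{144} = - \frac{37}{18} + \frac{i \sqrt{33}}{36}$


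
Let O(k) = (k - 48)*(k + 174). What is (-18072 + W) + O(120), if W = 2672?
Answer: 5768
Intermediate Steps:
O(k) = (-48 + k)*(174 + k)
(-18072 + W) + O(120) = (-18072 + 2672) + (-8352 + 120² + 126*120) = -15400 + (-8352 + 14400 + 15120) = -15400 + 21168 = 5768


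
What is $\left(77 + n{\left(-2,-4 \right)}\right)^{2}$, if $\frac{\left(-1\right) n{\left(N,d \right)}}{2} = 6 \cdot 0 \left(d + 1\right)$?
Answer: $5929$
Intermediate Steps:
$n{\left(N,d \right)} = 0$ ($n{\left(N,d \right)} = - 2 \cdot 6 \cdot 0 \left(d + 1\right) = - 2 \cdot 0 \left(1 + d\right) = \left(-2\right) 0 = 0$)
$\left(77 + n{\left(-2,-4 \right)}\right)^{2} = \left(77 + 0\right)^{2} = 77^{2} = 5929$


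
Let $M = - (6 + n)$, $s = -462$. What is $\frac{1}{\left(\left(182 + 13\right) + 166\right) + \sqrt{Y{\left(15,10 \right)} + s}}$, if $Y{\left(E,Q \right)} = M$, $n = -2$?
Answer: $\frac{361}{130787} - \frac{i \sqrt{466}}{130787} \approx 0.0027602 - 0.00016505 i$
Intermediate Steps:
$M = -4$ ($M = - (6 - 2) = \left(-1\right) 4 = -4$)
$Y{\left(E,Q \right)} = -4$
$\frac{1}{\left(\left(182 + 13\right) + 166\right) + \sqrt{Y{\left(15,10 \right)} + s}} = \frac{1}{\left(\left(182 + 13\right) + 166\right) + \sqrt{-4 - 462}} = \frac{1}{\left(195 + 166\right) + \sqrt{-466}} = \frac{1}{361 + i \sqrt{466}}$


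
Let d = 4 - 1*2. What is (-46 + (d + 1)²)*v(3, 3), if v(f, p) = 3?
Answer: -111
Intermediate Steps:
d = 2 (d = 4 - 2 = 2)
(-46 + (d + 1)²)*v(3, 3) = (-46 + (2 + 1)²)*3 = (-46 + 3²)*3 = (-46 + 9)*3 = -37*3 = -111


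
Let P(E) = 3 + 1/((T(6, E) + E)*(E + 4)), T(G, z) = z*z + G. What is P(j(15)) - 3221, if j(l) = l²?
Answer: -37476905231/11646024 ≈ -3218.0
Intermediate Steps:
T(G, z) = G + z² (T(G, z) = z² + G = G + z²)
P(E) = 3 + 1/((4 + E)*(6 + E + E²)) (P(E) = 3 + 1/(((6 + E²) + E)*(E + 4)) = 3 + 1/((6 + E + E²)*(4 + E)) = 3 + 1/((4 + E)*(6 + E + E²)))
P(j(15)) - 3221 = (73 + 3*(15²)³ + 15*(15²)² + 30*15²)/(24 + (15²)³ + 5*(15²)² + 10*15²) - 3221 = (73 + 3*225³ + 15*225² + 30*225)/(24 + 225³ + 5*225² + 10*225) - 3221 = (73 + 3*11390625 + 15*50625 + 6750)/(24 + 11390625 + 5*50625 + 2250) - 3221 = (73 + 34171875 + 759375 + 6750)/(24 + 11390625 + 253125 + 2250) - 3221 = 34938073/11646024 - 3221 = -37476905231/11646024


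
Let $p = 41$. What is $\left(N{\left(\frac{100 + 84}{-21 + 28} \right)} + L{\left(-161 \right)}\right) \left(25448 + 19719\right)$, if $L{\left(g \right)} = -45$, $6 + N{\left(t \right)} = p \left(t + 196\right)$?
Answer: $\frac{2865349313}{7} \approx 4.0934 \cdot 10^{8}$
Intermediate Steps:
$N{\left(t \right)} = 8030 + 41 t$ ($N{\left(t \right)} = -6 + 41 \left(t + 196\right) = -6 + 41 \left(196 + t\right) = -6 + \left(8036 + 41 t\right) = 8030 + 41 t$)
$\left(N{\left(\frac{100 + 84}{-21 + 28} \right)} + L{\left(-161 \right)}\right) \left(25448 + 19719\right) = \left(\left(8030 + 41 \frac{100 + 84}{-21 + 28}\right) - 45\right) \left(25448 + 19719\right) = \left(\left(8030 + 41 \cdot \frac{184}{7}\right) - 45\right) 45167 = \left(\left(8030 + \frac{7544}{7}\right) - 45\right) 45167 = \left(\frac{63754}{7} - 45\right) 45167 = \frac{63439}{7} \cdot 45167 = \frac{2865349313}{7}$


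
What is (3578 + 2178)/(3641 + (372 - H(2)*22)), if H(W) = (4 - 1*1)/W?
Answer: 1439/995 ≈ 1.4462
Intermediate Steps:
H(W) = 3/W (H(W) = (4 - 1)/W = 3/W)
(3578 + 2178)/(3641 + (372 - H(2)*22)) = (3578 + 2178)/(3641 + (372 - 3/2*22)) = 5756/(3641 + (372 - 3*(½)*22)) = 5756/(3641 + (372 - 3*22/2)) = 5756/(3641 + (372 - 1*33)) = 5756/(3641 + (372 - 33)) = 5756/(3641 + 339) = 5756/3980 = 5756*(1/3980) = 1439/995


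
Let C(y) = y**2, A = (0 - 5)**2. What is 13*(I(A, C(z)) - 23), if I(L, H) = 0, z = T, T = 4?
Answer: -299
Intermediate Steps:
A = 25 (A = (-5)**2 = 25)
z = 4
13*(I(A, C(z)) - 23) = 13*(0 - 23) = 13*(-23) = -299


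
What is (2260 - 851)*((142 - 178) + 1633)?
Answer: 2250173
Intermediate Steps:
(2260 - 851)*((142 - 178) + 1633) = 1409*(-36 + 1633) = 1409*1597 = 2250173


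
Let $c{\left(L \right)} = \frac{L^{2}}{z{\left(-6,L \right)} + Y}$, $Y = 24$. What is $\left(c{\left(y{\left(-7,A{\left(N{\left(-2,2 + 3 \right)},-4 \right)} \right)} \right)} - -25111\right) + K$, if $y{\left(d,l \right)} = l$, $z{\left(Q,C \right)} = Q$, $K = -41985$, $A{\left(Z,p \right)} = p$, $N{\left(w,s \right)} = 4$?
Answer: $- \frac{151858}{9} \approx -16873.0$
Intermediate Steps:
$c{\left(L \right)} = \frac{L^{2}}{18}$ ($c{\left(L \right)} = \frac{L^{2}}{-6 + 24} = \frac{L^{2}}{18}$)
$\left(c{\left(y{\left(-7,A{\left(N{\left(-2,2 + 3 \right)},-4 \right)} \right)} \right)} - -25111\right) + K = \left(\frac{\left(-4\right)^{2}}{18} - -25111\right) - 41985 = \left(\frac{1}{18} \cdot 16 + 25111\right) - 41985 = \left(\frac{8}{9} + 25111\right) - 41985 = \frac{226007}{9} - 41985 = - \frac{151858}{9}$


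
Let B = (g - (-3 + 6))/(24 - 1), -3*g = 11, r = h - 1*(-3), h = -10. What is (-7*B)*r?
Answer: -980/69 ≈ -14.203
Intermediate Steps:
r = -7 (r = -10 - 1*(-3) = -10 + 3 = -7)
g = -11/3 (g = -⅓*11 = -11/3 ≈ -3.6667)
B = -20/69 (B = (-11/3 - (-3 + 6))/(24 - 1) = (-11/3 - 1*3)/23 = (-11/3 - 3)*(1/23) = -20/3*1/23 = -20/69 ≈ -0.28986)
(-7*B)*r = -7*(-20/69)*(-7) = (140/69)*(-7) = -980/69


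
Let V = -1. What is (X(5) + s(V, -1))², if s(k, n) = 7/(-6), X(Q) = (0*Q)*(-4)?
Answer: 49/36 ≈ 1.3611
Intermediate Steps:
X(Q) = 0 (X(Q) = 0*(-4) = 0)
s(k, n) = -7/6 (s(k, n) = 7*(-⅙) = -7/6)
(X(5) + s(V, -1))² = (0 - 7/6)² = (-7/6)² = 49/36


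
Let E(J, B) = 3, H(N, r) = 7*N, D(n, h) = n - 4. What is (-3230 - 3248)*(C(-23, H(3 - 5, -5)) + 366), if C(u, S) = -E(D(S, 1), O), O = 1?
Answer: -2351514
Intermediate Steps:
D(n, h) = -4 + n
C(u, S) = -3 (C(u, S) = -1*3 = -3)
(-3230 - 3248)*(C(-23, H(3 - 5, -5)) + 366) = (-3230 - 3248)*(-3 + 366) = -6478*363 = -2351514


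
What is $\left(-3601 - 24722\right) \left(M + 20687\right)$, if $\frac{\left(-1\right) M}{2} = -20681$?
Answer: $-1757413827$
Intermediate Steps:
$M = 41362$ ($M = \left(-2\right) \left(-20681\right) = 41362$)
$\left(-3601 - 24722\right) \left(M + 20687\right) = \left(-3601 - 24722\right) \left(41362 + 20687\right) = \left(-28323\right) 62049 = -1757413827$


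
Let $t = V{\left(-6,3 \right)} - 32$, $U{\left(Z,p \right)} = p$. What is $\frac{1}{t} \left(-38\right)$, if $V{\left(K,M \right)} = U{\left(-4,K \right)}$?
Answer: $1$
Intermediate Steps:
$V{\left(K,M \right)} = K$
$t = -38$ ($t = -6 - 32 = -38$)
$\frac{1}{t} \left(-38\right) = \frac{1}{-38} \left(-38\right) = \left(- \frac{1}{38}\right) \left(-38\right) = 1$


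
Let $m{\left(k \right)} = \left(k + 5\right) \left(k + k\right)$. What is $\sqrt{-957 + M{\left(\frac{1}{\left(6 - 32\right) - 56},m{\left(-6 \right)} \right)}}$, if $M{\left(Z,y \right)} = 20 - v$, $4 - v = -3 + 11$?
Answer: $i \sqrt{933} \approx 30.545 i$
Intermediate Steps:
$v = -4$ ($v = 4 - \left(-3 + 11\right) = 4 - 8 = -4$)
$m{\left(k \right)} = 2 k \left(5 + k\right)$ ($m{\left(k \right)} = \left(5 + k\right) 2 k = 2 k \left(5 + k\right)$)
$M{\left(Z,y \right)} = 24$ ($M{\left(Z,y \right)} = 20 - -4 = 20 + 4 = 24$)
$\sqrt{-957 + M{\left(\frac{1}{\left(6 - 32\right) - 56},m{\left(-6 \right)} \right)}} = \sqrt{-957 + 24} = \sqrt{-933} = i \sqrt{933}$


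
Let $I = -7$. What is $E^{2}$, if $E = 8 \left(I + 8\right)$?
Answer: $64$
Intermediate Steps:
$E = 8$ ($E = 8 \left(-7 + 8\right) = 8 \cdot 1 = 8$)
$E^{2} = 8^{2} = 64$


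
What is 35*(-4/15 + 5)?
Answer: 497/3 ≈ 165.67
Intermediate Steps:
35*(-4/15 + 5) = 35*(71/15) = 497/3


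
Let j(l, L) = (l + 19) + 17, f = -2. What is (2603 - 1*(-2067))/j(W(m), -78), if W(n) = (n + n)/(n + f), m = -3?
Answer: 11675/93 ≈ 125.54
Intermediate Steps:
W(n) = 2*n/(-2 + n) (W(n) = (n + n)/(n - 2) = (2*n)/(-2 + n) = 2*n/(-2 + n))
j(l, L) = 36 + l (j(l, L) = (19 + l) + 17 = 36 + l)
(2603 - 1*(-2067))/j(W(m), -78) = (2603 - 1*(-2067))/(36 + 2*(-3)/(-2 - 3)) = (2603 + 2067)/(36 + 2*(-3)/(-5)) = 4670/(36 + 2*(-3)*(-1/5)) = 4670/(36 + 6/5) = 4670/(186/5) = 4670*(5/186) = 11675/93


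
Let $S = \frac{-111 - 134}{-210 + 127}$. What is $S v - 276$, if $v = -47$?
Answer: $- \frac{34423}{83} \approx -414.73$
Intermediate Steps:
$S = \frac{245}{83}$ ($S = - \frac{245}{-83} = \left(-245\right) \left(- \frac{1}{83}\right) = \frac{245}{83} \approx 2.9518$)
$S v - 276 = \frac{245}{83} \left(-47\right) - 276 = - \frac{11515}{83} - 276 = - \frac{34423}{83}$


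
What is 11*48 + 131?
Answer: 659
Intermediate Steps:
11*48 + 131 = 528 + 131 = 659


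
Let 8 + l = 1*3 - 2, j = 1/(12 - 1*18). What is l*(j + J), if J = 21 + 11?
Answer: -1337/6 ≈ -222.83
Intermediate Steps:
j = -⅙ (j = 1/(12 - 18) = 1/(-6) = -⅙ ≈ -0.16667)
J = 32
l = -7 (l = -8 + (1*3 - 2) = -8 + (3 - 2) = -8 + 1 = -7)
l*(j + J) = -7*(-⅙ + 32) = -7*191/6 = -1337/6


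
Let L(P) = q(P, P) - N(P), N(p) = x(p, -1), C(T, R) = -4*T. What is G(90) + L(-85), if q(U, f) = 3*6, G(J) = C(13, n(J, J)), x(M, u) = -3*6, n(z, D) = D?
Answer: -16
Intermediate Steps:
x(M, u) = -18
N(p) = -18
G(J) = -52 (G(J) = -4*13 = -52)
q(U, f) = 18
L(P) = 36 (L(P) = 18 - 1*(-18) = 18 + 18 = 36)
G(90) + L(-85) = -52 + 36 = -16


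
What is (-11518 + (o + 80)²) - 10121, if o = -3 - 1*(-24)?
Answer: -11438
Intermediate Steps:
o = 21 (o = -3 + 24 = 21)
(-11518 + (o + 80)²) - 10121 = (-11518 + (21 + 80)²) - 10121 = (-11518 + 101²) - 10121 = (-11518 + 10201) - 10121 = -1317 - 10121 = -11438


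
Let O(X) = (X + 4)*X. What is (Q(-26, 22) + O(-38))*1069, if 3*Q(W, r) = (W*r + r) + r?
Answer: 1193004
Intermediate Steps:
O(X) = X*(4 + X) (O(X) = (4 + X)*X = X*(4 + X))
Q(W, r) = 2*r/3 + W*r/3 (Q(W, r) = ((W*r + r) + r)/3 = ((r + W*r) + r)/3 = (2*r + W*r)/3 = 2*r/3 + W*r/3)
(Q(-26, 22) + O(-38))*1069 = ((1/3)*22*(2 - 26) - 38*(4 - 38))*1069 = ((1/3)*22*(-24) - 38*(-34))*1069 = (-176 + 1292)*1069 = 1116*1069 = 1193004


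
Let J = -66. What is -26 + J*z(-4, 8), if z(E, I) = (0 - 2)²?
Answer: -290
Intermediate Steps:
z(E, I) = 4 (z(E, I) = (-2)² = 4)
-26 + J*z(-4, 8) = -26 - 66*4 = -26 - 264 = -290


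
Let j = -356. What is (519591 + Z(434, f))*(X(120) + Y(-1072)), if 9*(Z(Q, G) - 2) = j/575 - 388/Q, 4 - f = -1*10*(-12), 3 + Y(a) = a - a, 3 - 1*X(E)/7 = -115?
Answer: 53356896976331/124775 ≈ 4.2762e+8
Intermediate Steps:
X(E) = 826 (X(E) = 21 - 7*(-115) = 21 + 805 = 826)
Y(a) = -3 (Y(a) = -3 + (a - a) = -3 + 0 = -3)
f = -116 (f = 4 - (-1*10)*(-12) = 4 - (-10)*(-12) = 4 - 1*120 = 4 - 120 = -116)
Z(Q, G) = 9994/5175 - 388/(9*Q) (Z(Q, G) = 2 + (-356/575 - 388/Q)/9 = 2 + (-356/5175 - 388/(9*Q)) = 9994/5175 - 388/(9*Q))
(519591 + Z(434, f))*(X(120) + Y(-1072)) = (519591 + (2/5175)*(-111550 + 4997*434)/434)*(826 - 3) = (519591 + (2/5175)*(1/434)*(-111550 + 2168698))*823 = (519591 + (2/5175)*(1/434)*2057148)*823 = (519591 + 228572/124775)*823 = (64832195597/124775)*823 = 53356896976331/124775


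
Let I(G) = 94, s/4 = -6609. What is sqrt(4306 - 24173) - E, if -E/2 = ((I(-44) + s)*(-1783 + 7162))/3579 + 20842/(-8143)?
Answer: -45250420584/571447 + I*sqrt(19867) ≈ -79186.0 + 140.95*I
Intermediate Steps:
s = -26436 (s = 4*(-6609) = -26436)
E = 45250420584/571447 (E = -2*(((94 - 26436)*(-1783 + 7162))/3579 + 20842/(-8143)) = -2*(-26342*5379*(1/3579) + 20842*(-1/8143)) = -2*(-141693618*1/3579 - 1226/479) = -2*(-47231206/1193 - 1226/479) = -2*(-22625210292/571447) = 45250420584/571447 ≈ 79186.)
sqrt(4306 - 24173) - E = sqrt(4306 - 24173) - 1*45250420584/571447 = sqrt(-19867) - 45250420584/571447 = I*sqrt(19867) - 45250420584/571447 = -45250420584/571447 + I*sqrt(19867)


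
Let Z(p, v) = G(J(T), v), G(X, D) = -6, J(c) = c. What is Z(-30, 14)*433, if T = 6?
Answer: -2598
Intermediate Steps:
Z(p, v) = -6
Z(-30, 14)*433 = -6*433 = -2598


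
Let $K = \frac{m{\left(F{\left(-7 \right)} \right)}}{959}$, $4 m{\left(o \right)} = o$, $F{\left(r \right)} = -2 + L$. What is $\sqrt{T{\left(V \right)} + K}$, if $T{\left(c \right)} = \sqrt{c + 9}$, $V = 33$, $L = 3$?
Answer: $\frac{\sqrt{959 + 3678724 \sqrt{42}}}{1918} \approx 2.5458$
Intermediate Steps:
$F{\left(r \right)} = 1$ ($F{\left(r \right)} = -2 + 3 = 1$)
$m{\left(o \right)} = \frac{o}{4}$
$K = \frac{1}{3836}$ ($K = \frac{\frac{1}{4} \cdot 1}{959} = \frac{1}{4} \cdot \frac{1}{959} = \frac{1}{3836} \approx 0.00026069$)
$T{\left(c \right)} = \sqrt{9 + c}$
$\sqrt{T{\left(V \right)} + K} = \sqrt{\sqrt{9 + 33} + \frac{1}{3836}} = \sqrt{\sqrt{42} + \frac{1}{3836}} = \sqrt{\frac{1}{3836} + \sqrt{42}}$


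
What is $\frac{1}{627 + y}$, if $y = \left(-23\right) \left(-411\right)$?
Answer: $\frac{1}{10080} \approx 9.9206 \cdot 10^{-5}$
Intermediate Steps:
$y = 9453$
$\frac{1}{627 + y} = \frac{1}{627 + 9453} = \frac{1}{10080}$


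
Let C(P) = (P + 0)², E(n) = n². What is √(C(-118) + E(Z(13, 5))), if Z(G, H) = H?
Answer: √13949 ≈ 118.11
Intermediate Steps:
C(P) = P²
√(C(-118) + E(Z(13, 5))) = √((-118)² + 5²) = √(13924 + 25) = √13949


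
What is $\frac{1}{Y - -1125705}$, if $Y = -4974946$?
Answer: $- \frac{1}{3849241} \approx -2.5979 \cdot 10^{-7}$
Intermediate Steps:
$\frac{1}{Y - -1125705} = \frac{1}{-4974946 - -1125705} = \frac{1}{-4974946 + 1125705} = \frac{1}{-3849241} = - \frac{1}{3849241}$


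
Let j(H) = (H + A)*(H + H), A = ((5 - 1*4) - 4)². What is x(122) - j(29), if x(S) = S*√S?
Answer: -2204 + 122*√122 ≈ -856.47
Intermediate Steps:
x(S) = S^(3/2)
A = 9 (A = ((5 - 4) - 4)² = (1 - 4)² = (-3)² = 9)
j(H) = 2*H*(9 + H) (j(H) = (H + 9)*(H + H) = (9 + H)*(2*H) = 2*H*(9 + H))
x(122) - j(29) = 122^(3/2) - 2*29*(9 + 29) = 122*√122 - 2*29*38 = 122*√122 - 1*2204 = 122*√122 - 2204 = -2204 + 122*√122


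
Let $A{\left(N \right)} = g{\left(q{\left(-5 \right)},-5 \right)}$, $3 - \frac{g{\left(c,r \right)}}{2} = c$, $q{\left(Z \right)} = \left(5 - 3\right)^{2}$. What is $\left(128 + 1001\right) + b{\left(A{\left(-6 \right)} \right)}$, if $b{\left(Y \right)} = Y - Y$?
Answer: $1129$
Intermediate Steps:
$q{\left(Z \right)} = 4$ ($q{\left(Z \right)} = 2^{2} = 4$)
$g{\left(c,r \right)} = 6 - 2 c$
$A{\left(N \right)} = -2$ ($A{\left(N \right)} = 6 - 8 = -2$)
$b{\left(Y \right)} = 0$
$\left(128 + 1001\right) + b{\left(A{\left(-6 \right)} \right)} = \left(128 + 1001\right) + 0 = 1129 + 0 = 1129$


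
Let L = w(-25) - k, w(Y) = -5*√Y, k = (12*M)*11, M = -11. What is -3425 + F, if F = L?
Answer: -1973 - 25*I ≈ -1973.0 - 25.0*I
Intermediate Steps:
k = -1452 (k = (12*(-11))*11 = -132*11 = -1452)
L = 1452 - 25*I (L = -25*I - 1*(-1452) = -25*I + 1452 = 1452 - 25*I ≈ 1452.0 - 25.0*I)
F = 1452 - 25*I ≈ 1452.0 - 25.0*I
-3425 + F = -3425 + (1452 - 25*I) = -1973 - 25*I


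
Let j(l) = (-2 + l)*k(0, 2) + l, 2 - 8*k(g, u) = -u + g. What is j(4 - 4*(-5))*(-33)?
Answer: -1155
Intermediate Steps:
k(g, u) = 1/4 - g/8 + u/8 (k(g, u) = 1/4 - (-u + g)/8 = 1/4 - (g - u)/8 = 1/4 + (-g/8 + u/8) = 1/4 - g/8 + u/8)
j(l) = -1 + 3*l/2 (j(l) = (-2 + l)*(1/4 - 1/8*0 + (1/8)*2) + l = (-2 + l)*(1/4 + 0 + 1/4) + l = (-2 + l)*(1/2) + l = (-1 + l/2) + l = -1 + 3*l/2)
j(4 - 4*(-5))*(-33) = (-1 + 3*(4 - 4*(-5))/2)*(-33) = (-1 + 3*(4 + 20)/2)*(-33) = (-1 + (3/2)*24)*(-33) = (-1 + 36)*(-33) = 35*(-33) = -1155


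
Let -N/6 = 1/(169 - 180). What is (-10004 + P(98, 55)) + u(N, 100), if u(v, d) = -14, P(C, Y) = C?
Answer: -9920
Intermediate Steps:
N = 6/11 (N = -6/(169 - 180) = -6/(-11) = -6*(-1/11) = 6/11 ≈ 0.54545)
(-10004 + P(98, 55)) + u(N, 100) = (-10004 + 98) - 14 = -9906 - 14 = -9920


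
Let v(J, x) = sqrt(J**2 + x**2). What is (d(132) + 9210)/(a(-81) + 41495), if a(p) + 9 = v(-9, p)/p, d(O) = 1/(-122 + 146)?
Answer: 123796443501/557632575176 + 663123*sqrt(82)/1115265150352 ≈ 0.22201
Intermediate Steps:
d(O) = 1/24
a(p) = -9 + sqrt(81 + p**2)/p (a(p) = -9 + sqrt((-9)**2 + p**2)/p = -9 + sqrt(81 + p**2)/p)
(d(132) + 9210)/(a(-81) + 41495) = (1/24 + 9210)/((-9 + sqrt(81 + (-81)**2)/(-81)) + 41495) = 221041/(24*((-9 - sqrt(81 + 6561)/81) + 41495)) = 221041/(24*((-9 - sqrt(82)/9) + 41495)) = 221041/(24*(41486 - sqrt(82)/9))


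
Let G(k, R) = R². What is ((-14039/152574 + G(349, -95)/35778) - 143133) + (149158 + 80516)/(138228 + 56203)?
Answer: -4219833393476722355/29482180515737 ≈ -1.4313e+5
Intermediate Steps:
((-14039/152574 + G(349, -95)/35778) - 143133) + (149158 + 80516)/(138228 + 56203) = ((-14039/152574 + (-95)²/35778) - 143133) + (149158 + 80516)/(138228 + 56203) = ((-14039*1/152574 + 9025*(1/35778)) - 143133) + 229674/194431 = ((-14039/152574 + 9025/35778) - 143133) + 229674*(1/194431) = (24297028/151633127 - 143133) + 229674/194431 = -21703680069863/151633127 + 229674/194431 = -4219833393476722355/29482180515737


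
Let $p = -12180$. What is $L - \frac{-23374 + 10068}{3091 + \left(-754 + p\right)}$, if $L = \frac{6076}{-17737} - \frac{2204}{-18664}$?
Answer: $- \frac{1284074381599}{814614967806} \approx -1.5763$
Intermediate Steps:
$L = - \frac{18577529}{82760842}$ ($L = 6076 \left(- \frac{1}{17737}\right) - - \frac{551}{4666} = - \frac{6076}{17737} + \frac{551}{4666} = - \frac{18577529}{82760842} \approx -0.22447$)
$L - \frac{-23374 + 10068}{3091 + \left(-754 + p\right)} = - \frac{18577529}{82760842} - \frac{-23374 + 10068}{3091 - 12934} = - \frac{18577529}{82760842} - - \frac{13306}{3091 - 12934} = - \frac{18577529}{82760842} - - \frac{13306}{-9843} = - \frac{18577529}{82760842} - \left(-13306\right) \left(- \frac{1}{9843}\right) = - \frac{18577529}{82760842} - \frac{13306}{9843} = - \frac{1284074381599}{814614967806}$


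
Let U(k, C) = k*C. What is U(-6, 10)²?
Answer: 3600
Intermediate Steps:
U(k, C) = C*k
U(-6, 10)² = (10*(-6))² = (-60)² = 3600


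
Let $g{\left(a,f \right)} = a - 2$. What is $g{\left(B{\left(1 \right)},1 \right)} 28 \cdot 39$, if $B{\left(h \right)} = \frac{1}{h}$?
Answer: $-1092$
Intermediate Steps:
$g{\left(a,f \right)} = -2 + a$ ($g{\left(a,f \right)} = a - 2 = -2 + a$)
$g{\left(B{\left(1 \right)},1 \right)} 28 \cdot 39 = \left(-2 + 1^{-1}\right) 28 \cdot 39 = \left(-2 + 1\right) 28 \cdot 39 = \left(-1\right) 28 \cdot 39 = \left(-28\right) 39 = -1092$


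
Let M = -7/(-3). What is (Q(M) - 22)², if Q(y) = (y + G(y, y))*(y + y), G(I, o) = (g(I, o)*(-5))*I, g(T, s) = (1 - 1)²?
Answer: 10000/81 ≈ 123.46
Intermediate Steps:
g(T, s) = 0 (g(T, s) = 0² = 0)
G(I, o) = 0 (G(I, o) = (0*(-5))*I = 0*I = 0)
M = 7/3 (M = -7*(-⅓) = 7/3 ≈ 2.3333)
Q(y) = 2*y² (Q(y) = (y + 0)*(y + y) = y*(2*y) = 2*y²)
(Q(M) - 22)² = (2*(7/3)² - 22)² = (2*(49/9) - 22)² = (98/9 - 22)² = (-100/9)² = 10000/81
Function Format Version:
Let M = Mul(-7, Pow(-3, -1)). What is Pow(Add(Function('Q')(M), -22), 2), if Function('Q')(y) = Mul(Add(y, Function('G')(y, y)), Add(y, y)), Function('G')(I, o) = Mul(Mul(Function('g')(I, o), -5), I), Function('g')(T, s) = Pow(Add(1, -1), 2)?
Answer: Rational(10000, 81) ≈ 123.46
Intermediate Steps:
Function('g')(T, s) = 0 (Function('g')(T, s) = Pow(0, 2) = 0)
Function('G')(I, o) = 0 (Function('G')(I, o) = Mul(Mul(0, -5), I) = Mul(0, I) = 0)
M = Rational(7, 3) (M = Mul(-7, Rational(-1, 3)) = Rational(7, 3) ≈ 2.3333)
Function('Q')(y) = Mul(2, Pow(y, 2)) (Function('Q')(y) = Mul(Add(y, 0), Add(y, y)) = Mul(y, Mul(2, y)) = Mul(2, Pow(y, 2)))
Pow(Add(Function('Q')(M), -22), 2) = Pow(Add(Mul(2, Pow(Rational(7, 3), 2)), -22), 2) = Pow(Add(Mul(2, Rational(49, 9)), -22), 2) = Pow(Add(Rational(98, 9), -22), 2) = Pow(Rational(-100, 9), 2) = Rational(10000, 81)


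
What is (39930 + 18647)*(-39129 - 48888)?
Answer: -5155771809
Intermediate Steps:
(39930 + 18647)*(-39129 - 48888) = 58577*(-88017) = -5155771809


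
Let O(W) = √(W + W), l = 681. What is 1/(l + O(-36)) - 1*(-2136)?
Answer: 330249323/154611 - 2*I*√2/154611 ≈ 2136.0 - 1.8294e-5*I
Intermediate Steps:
O(W) = √2*√W (O(W) = √(2*W) = √2*√W)
1/(l + O(-36)) - 1*(-2136) = 1/(681 + √2*√(-36)) - 1*(-2136) = 1/(681 + √2*(6*I)) + 2136 = 1/(681 + 6*I*√2) + 2136 = 2136 + 1/(681 + 6*I*√2)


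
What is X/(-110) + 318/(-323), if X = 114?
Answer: -35901/17765 ≈ -2.0209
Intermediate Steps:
X/(-110) + 318/(-323) = 114/(-110) + 318/(-323) = 114*(-1/110) + 318*(-1/323) = -57/55 - 318/323 = -35901/17765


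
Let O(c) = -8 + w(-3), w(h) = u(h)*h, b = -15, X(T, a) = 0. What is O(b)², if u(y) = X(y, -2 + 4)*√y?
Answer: 64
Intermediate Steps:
u(y) = 0 (u(y) = 0*√y = 0)
w(h) = 0 (w(h) = 0*h = 0)
O(c) = -8 (O(c) = -8 + 0 = -8)
O(b)² = (-8)² = 64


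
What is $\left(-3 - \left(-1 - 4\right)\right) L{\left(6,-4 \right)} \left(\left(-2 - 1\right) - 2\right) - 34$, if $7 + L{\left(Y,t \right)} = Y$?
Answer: $-24$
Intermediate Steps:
$L{\left(Y,t \right)} = -7 + Y$
$\left(-3 - \left(-1 - 4\right)\right) L{\left(6,-4 \right)} \left(\left(-2 - 1\right) - 2\right) - 34 = \left(-3 - \left(-1 - 4\right)\right) \left(-7 + 6\right) \left(\left(-2 - 1\right) - 2\right) - 34 = \left(-3 - \left(-1 - 4\right)\right) \left(-1\right) \left(-3 - 2\right) - 34 = \left(-3 - -5\right) \left(-1\right) \left(-5\right) - 34 = \left(-3 + 5\right) \left(-1\right) \left(-5\right) - 34 = 2 \left(-1\right) \left(-5\right) - 34 = \left(-2\right) \left(-5\right) - 34 = 10 - 34 = -24$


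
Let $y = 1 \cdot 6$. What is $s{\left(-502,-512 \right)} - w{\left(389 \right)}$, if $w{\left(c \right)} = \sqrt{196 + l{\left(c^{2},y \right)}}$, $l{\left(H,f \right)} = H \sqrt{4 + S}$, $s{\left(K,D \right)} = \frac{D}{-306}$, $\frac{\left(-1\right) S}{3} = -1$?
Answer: $\frac{256}{153} - \sqrt{196 + 151321 \sqrt{7}} \approx -631.22$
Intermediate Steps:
$S = 3$ ($S = \left(-3\right) \left(-1\right) = 3$)
$s{\left(K,D \right)} = - \frac{D}{306}$ ($s{\left(K,D \right)} = D \left(- \frac{1}{306}\right) = - \frac{D}{306}$)
$y = 6$
$l{\left(H,f \right)} = H \sqrt{7}$ ($l{\left(H,f \right)} = H \sqrt{4 + 3} = H \sqrt{7}$)
$w{\left(c \right)} = \sqrt{196 + \sqrt{7} c^{2}}$ ($w{\left(c \right)} = \sqrt{196 + c^{2} \sqrt{7}} = \sqrt{196 + \sqrt{7} c^{2}}$)
$s{\left(-502,-512 \right)} - w{\left(389 \right)} = \left(- \frac{1}{306}\right) \left(-512\right) - \sqrt{196 + \sqrt{7} \cdot 389^{2}} = \frac{256}{153} - \sqrt{196 + \sqrt{7} \cdot 151321} = \frac{256}{153} - \sqrt{196 + 151321 \sqrt{7}}$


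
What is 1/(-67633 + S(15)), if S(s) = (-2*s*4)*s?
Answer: -1/69433 ≈ -1.4402e-5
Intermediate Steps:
S(s) = -8*s² (S(s) = (-8*s)*s = -8*s²)
1/(-67633 + S(15)) = 1/(-67633 - 8*15²) = 1/(-67633 - 8*225) = 1/(-67633 - 1800) = 1/(-69433) = -1/69433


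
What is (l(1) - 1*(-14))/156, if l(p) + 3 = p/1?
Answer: 1/13 ≈ 0.076923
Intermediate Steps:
l(p) = -3 + p (l(p) = -3 + p/1 = -3 + p*1 = -3 + p)
(l(1) - 1*(-14))/156 = ((-3 + 1) - 1*(-14))/156 = (-2 + 14)*(1/156) = 12*(1/156) = 1/13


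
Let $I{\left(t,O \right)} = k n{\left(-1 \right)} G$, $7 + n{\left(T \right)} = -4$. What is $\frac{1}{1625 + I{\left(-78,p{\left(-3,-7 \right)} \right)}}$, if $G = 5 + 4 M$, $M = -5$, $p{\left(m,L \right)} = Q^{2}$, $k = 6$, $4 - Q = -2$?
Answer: $\frac{1}{2615} \approx 0.00038241$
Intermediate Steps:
$Q = 6$ ($Q = 4 - -2 = 4 + 2 = 6$)
$p{\left(m,L \right)} = 36$ ($p{\left(m,L \right)} = 6^{2} = 36$)
$n{\left(T \right)} = -11$ ($n{\left(T \right)} = -7 - 4 = -11$)
$G = -15$ ($G = 5 + 4 \left(-5\right) = 5 - 20 = -15$)
$I{\left(t,O \right)} = 990$ ($I{\left(t,O \right)} = 6 \left(-11\right) \left(-15\right) = \left(-66\right) \left(-15\right) = 990$)
$\frac{1}{1625 + I{\left(-78,p{\left(-3,-7 \right)} \right)}} = \frac{1}{1625 + 990} = \frac{1}{2615}$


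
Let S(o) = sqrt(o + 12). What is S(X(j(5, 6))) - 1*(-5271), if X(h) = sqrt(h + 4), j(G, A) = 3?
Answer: 5271 + sqrt(12 + sqrt(7)) ≈ 5274.8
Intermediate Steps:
X(h) = sqrt(4 + h)
S(o) = sqrt(12 + o)
S(X(j(5, 6))) - 1*(-5271) = sqrt(12 + sqrt(4 + 3)) - 1*(-5271) = sqrt(12 + sqrt(7)) + 5271 = 5271 + sqrt(12 + sqrt(7))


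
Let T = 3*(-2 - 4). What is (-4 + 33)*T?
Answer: -522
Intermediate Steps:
T = -18 (T = 3*(-6) = -18)
(-4 + 33)*T = (-4 + 33)*(-18) = 29*(-18) = -522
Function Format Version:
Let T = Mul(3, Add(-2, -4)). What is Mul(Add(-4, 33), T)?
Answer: -522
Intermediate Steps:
T = -18 (T = Mul(3, -6) = -18)
Mul(Add(-4, 33), T) = Mul(Add(-4, 33), -18) = Mul(29, -18) = -522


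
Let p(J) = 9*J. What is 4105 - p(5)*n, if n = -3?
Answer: 4240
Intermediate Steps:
4105 - p(5)*n = 4105 - 9*5*(-3) = 4105 - 45*(-3) = 4105 - 1*(-135) = 4105 + 135 = 4240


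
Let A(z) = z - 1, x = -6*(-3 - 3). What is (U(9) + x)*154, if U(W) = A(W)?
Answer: 6776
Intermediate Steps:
x = 36 (x = -6*(-6) = 36)
A(z) = -1 + z
U(W) = -1 + W
(U(9) + x)*154 = ((-1 + 9) + 36)*154 = (8 + 36)*154 = 44*154 = 6776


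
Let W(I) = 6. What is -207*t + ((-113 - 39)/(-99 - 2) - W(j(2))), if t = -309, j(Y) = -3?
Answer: 6459809/101 ≈ 63959.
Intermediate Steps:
-207*t + ((-113 - 39)/(-99 - 2) - W(j(2))) = -207*(-309) + ((-113 - 39)/(-99 - 2) - 1*6) = 63963 + (-152/(-101) - 6) = 63963 + (-152*(-1/101) - 6) = 63963 + (152/101 - 6) = 63963 - 454/101 = 6459809/101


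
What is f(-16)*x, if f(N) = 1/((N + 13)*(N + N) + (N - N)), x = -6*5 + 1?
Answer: -29/96 ≈ -0.30208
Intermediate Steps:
x = -29 (x = -30 + 1 = -29)
f(N) = 1/(2*N*(13 + N)) (f(N) = 1/((13 + N)*(2*N) + 0) = 1/(2*N*(13 + N) + 0) = 1/(2*N*(13 + N)))
f(-16)*x = ((½)/(-16*(13 - 16)))*(-29) = ((½)*(-1/16)/(-3))*(-29) = ((½)*(-1/16)*(-⅓))*(-29) = (1/96)*(-29) = -29/96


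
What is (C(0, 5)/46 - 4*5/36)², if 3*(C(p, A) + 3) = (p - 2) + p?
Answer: 69169/171396 ≈ 0.40356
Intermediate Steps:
C(p, A) = -11/3 + 2*p/3 (C(p, A) = -3 + ((p - 2) + p)/3 = -3 + ((-2 + p) + p)/3 = -3 + (-2 + 2*p)/3 = -3 + (-⅔ + 2*p/3) = -11/3 + 2*p/3)
(C(0, 5)/46 - 4*5/36)² = ((-11/3 + (⅔)*0)/46 - 4*5/36)² = ((-11/3 + 0)*(1/46) - 20*1/36)² = (-11/3*1/46 - 5/9)² = (-11/138 - 5/9)² = (-263/414)² = 69169/171396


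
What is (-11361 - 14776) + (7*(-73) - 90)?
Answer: -26738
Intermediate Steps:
(-11361 - 14776) + (7*(-73) - 90) = -26137 + (-511 - 90) = -26137 - 601 = -26738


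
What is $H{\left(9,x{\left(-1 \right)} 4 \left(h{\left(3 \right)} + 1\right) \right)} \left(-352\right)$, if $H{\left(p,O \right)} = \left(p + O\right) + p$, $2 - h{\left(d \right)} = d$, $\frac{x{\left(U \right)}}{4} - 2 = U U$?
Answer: $-6336$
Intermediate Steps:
$x{\left(U \right)} = 8 + 4 U^{2}$ ($x{\left(U \right)} = 8 + 4 U U = 8 + 4 U^{2}$)
$h{\left(d \right)} = 2 - d$
$H{\left(p,O \right)} = O + 2 p$ ($H{\left(p,O \right)} = \left(O + p\right) + p = O + 2 p$)
$H{\left(9,x{\left(-1 \right)} 4 \left(h{\left(3 \right)} + 1\right) \right)} \left(-352\right) = \left(\left(8 + 4 \left(-1\right)^{2}\right) 4 \left(\left(2 - 3\right) + 1\right) + 2 \cdot 9\right) \left(-352\right) = \left(\left(8 + 4 \cdot 1\right) 4 \left(\left(2 - 3\right) + 1\right) + 18\right) \left(-352\right) = \left(\left(8 + 4\right) 4 \left(-1 + 1\right) + 18\right) \left(-352\right) = \left(12 \cdot 4 \cdot 0 + 18\right) \left(-352\right) = \left(48 \cdot 0 + 18\right) \left(-352\right) = \left(0 + 18\right) \left(-352\right) = 18 \left(-352\right) = -6336$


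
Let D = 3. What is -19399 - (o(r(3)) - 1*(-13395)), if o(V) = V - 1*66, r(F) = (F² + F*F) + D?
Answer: -32749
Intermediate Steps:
r(F) = 3 + 2*F² (r(F) = (F² + F*F) + 3 = (F² + F²) + 3 = 2*F² + 3 = 3 + 2*F²)
o(V) = -66 + V (o(V) = V - 66 = -66 + V)
-19399 - (o(r(3)) - 1*(-13395)) = -19399 - ((-66 + (3 + 2*3²)) - 1*(-13395)) = -19399 - ((-66 + (3 + 2*9)) + 13395) = -19399 - ((-66 + (3 + 18)) + 13395) = -19399 - ((-66 + 21) + 13395) = -19399 - (-45 + 13395) = -19399 - 1*13350 = -19399 - 13350 = -32749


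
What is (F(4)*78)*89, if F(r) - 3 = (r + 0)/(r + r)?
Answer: 24297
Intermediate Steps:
F(r) = 7/2 (F(r) = 3 + (r + 0)/(r + r) = 3 + r/((2*r)) = 3 + r*(1/(2*r)) = 3 + ½ = 7/2)
(F(4)*78)*89 = ((7/2)*78)*89 = 273*89 = 24297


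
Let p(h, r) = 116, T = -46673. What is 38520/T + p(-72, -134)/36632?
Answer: -351412643/427431334 ≈ -0.82215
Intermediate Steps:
38520/T + p(-72, -134)/36632 = 38520/(-46673) + 116/36632 = 38520*(-1/46673) + 116*(1/36632) = -38520/46673 + 29/9158 = -351412643/427431334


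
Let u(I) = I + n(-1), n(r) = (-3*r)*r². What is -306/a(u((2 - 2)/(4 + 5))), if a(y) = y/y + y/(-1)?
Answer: 153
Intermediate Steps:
n(r) = -3*r³
u(I) = 3 + I (u(I) = I - 3*(-1)³ = I - 3*(-1) = I + 3 = 3 + I)
a(y) = 1 - y (a(y) = 1 + y*(-1) = 1 - y)
-306/a(u((2 - 2)/(4 + 5))) = -306/(1 - (3 + (2 - 2)/(4 + 5))) = -306/(1 - (3 + 0/9)) = -306/(1 - (3 + 0*(⅑))) = -306/(1 - (3 + 0)) = -306/(1 - 1*3) = -306/(1 - 3) = -306/(-2) = -306*(-½) = 153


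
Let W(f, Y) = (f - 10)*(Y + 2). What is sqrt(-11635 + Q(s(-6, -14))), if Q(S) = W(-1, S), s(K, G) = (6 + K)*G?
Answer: I*sqrt(11657) ≈ 107.97*I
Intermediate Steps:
s(K, G) = G*(6 + K)
W(f, Y) = (-10 + f)*(2 + Y)
Q(S) = -22 - 11*S (Q(S) = -20 - 10*S + 2*(-1) + S*(-1) = -20 - 10*S - 2 - S = -22 - 11*S)
sqrt(-11635 + Q(s(-6, -14))) = sqrt(-11635 + (-22 - (-154)*(6 - 6))) = sqrt(-11635 + (-22 - (-154)*0)) = sqrt(-11635 + (-22 - 11*0)) = sqrt(-11635 + (-22 + 0)) = sqrt(-11635 - 22) = sqrt(-11657) = I*sqrt(11657)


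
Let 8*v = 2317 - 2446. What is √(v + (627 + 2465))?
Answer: √49214/4 ≈ 55.461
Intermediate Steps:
v = -129/8 (v = (2317 - 2446)/8 = (⅛)*(-129) = -129/8 ≈ -16.125)
√(v + (627 + 2465)) = √(-129/8 + (627 + 2465)) = √(-129/8 + 3092) = √(24607/8) = √49214/4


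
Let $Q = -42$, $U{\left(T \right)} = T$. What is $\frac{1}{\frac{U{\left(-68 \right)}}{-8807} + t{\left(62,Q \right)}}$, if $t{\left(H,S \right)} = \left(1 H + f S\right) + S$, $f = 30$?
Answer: $- \frac{8807}{10920612} \approx -0.00080646$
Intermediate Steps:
$t{\left(H,S \right)} = H + 31 S$ ($t{\left(H,S \right)} = \left(1 H + 30 S\right) + S = \left(H + 30 S\right) + S = H + 31 S$)
$\frac{1}{\frac{U{\left(-68 \right)}}{-8807} + t{\left(62,Q \right)}} = \frac{1}{- \frac{68}{-8807} + \left(62 + 31 \left(-42\right)\right)} = \frac{1}{\left(-68\right) \left(- \frac{1}{8807}\right) + \left(62 - 1302\right)} = \frac{1}{\frac{68}{8807} - 1240} = \frac{1}{- \frac{10920612}{8807}} = - \frac{8807}{10920612}$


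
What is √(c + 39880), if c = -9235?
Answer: 3*√3405 ≈ 175.06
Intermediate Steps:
√(c + 39880) = √(-9235 + 39880) = √30645 = 3*√3405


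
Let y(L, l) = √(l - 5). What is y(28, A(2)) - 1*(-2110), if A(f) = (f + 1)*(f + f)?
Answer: 2110 + √7 ≈ 2112.6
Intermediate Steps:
A(f) = 2*f*(1 + f) (A(f) = (1 + f)*(2*f) = 2*f*(1 + f))
y(L, l) = √(-5 + l)
y(28, A(2)) - 1*(-2110) = √(-5 + 2*2*(1 + 2)) - 1*(-2110) = √(-5 + 2*2*3) + 2110 = √(-5 + 12) + 2110 = √7 + 2110 = 2110 + √7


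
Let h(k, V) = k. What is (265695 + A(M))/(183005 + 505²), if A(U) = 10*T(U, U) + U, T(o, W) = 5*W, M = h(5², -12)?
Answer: 8899/14601 ≈ 0.60948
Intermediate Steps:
M = 25 (M = 5² = 25)
A(U) = 51*U (A(U) = 10*(5*U) + U = 50*U + U = 51*U)
(265695 + A(M))/(183005 + 505²) = (265695 + 51*25)/(183005 + 505²) = (265695 + 1275)/(183005 + 255025) = 266970/438030 = 266970*(1/438030) = 8899/14601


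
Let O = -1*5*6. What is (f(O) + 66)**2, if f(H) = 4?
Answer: 4900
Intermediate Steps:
O = -30 (O = -5*6 = -30)
(f(O) + 66)**2 = (4 + 66)**2 = 70**2 = 4900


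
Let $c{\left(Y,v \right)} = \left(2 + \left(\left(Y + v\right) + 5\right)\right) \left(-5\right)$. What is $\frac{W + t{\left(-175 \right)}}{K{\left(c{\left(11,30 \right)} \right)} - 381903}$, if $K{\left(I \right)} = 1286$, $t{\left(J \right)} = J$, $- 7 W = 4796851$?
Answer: $\frac{4798076}{2664319} \approx 1.8009$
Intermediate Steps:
$W = - \frac{4796851}{7}$ ($W = \left(- \frac{1}{7}\right) 4796851 = - \frac{4796851}{7} \approx -6.8526 \cdot 10^{5}$)
$c{\left(Y,v \right)} = -35 - 5 Y - 5 v$ ($c{\left(Y,v \right)} = \left(2 + \left(5 + Y + v\right)\right) \left(-5\right) = \left(7 + Y + v\right) \left(-5\right) = -35 - 5 Y - 5 v$)
$\frac{W + t{\left(-175 \right)}}{K{\left(c{\left(11,30 \right)} \right)} - 381903} = \frac{- \frac{4796851}{7} - 175}{1286 - 381903} = - \frac{4798076}{7 \left(-380617\right)} = \left(- \frac{4798076}{7}\right) \left(- \frac{1}{380617}\right) = \frac{4798076}{2664319}$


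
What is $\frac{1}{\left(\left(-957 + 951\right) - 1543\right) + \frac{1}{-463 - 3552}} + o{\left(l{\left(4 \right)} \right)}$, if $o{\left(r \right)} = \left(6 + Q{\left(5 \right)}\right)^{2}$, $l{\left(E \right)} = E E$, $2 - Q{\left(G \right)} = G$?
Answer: $\frac{55969109}{6219236} \approx 8.9994$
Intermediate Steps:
$Q{\left(G \right)} = 2 - G$
$l{\left(E \right)} = E^{2}$
$o{\left(r \right)} = 9$ ($o{\left(r \right)} = \left(6 + \left(2 - 5\right)\right)^{2} = \left(6 - 3\right)^{2} = 3^{2} = 9$)
$\frac{1}{\left(\left(-957 + 951\right) - 1543\right) + \frac{1}{-463 - 3552}} + o{\left(l{\left(4 \right)} \right)} = \frac{1}{\left(\left(-957 + 951\right) - 1543\right) + \frac{1}{-463 - 3552}} + 9 = \frac{1}{\left(-6 - 1543\right) + \frac{1}{-4015}} + 9 = \frac{1}{-1549 - \frac{1}{4015}} + 9 = \frac{1}{- \frac{6219236}{4015}} + 9 = - \frac{4015}{6219236} + 9 = \frac{55969109}{6219236}$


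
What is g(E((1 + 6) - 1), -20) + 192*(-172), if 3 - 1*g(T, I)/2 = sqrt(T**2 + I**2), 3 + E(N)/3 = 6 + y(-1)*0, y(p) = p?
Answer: -33018 - 2*sqrt(481) ≈ -33062.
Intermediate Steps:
E(N) = 9 (E(N) = -9 + 3*(6 - 1*0) = -9 + 3*(6 + 0) = -9 + 3*6 = -9 + 18 = 9)
g(T, I) = 6 - 2*sqrt(I**2 + T**2) (g(T, I) = 6 - 2*sqrt(T**2 + I**2) = 6 - 2*sqrt(I**2 + T**2))
g(E((1 + 6) - 1), -20) + 192*(-172) = (6 - 2*sqrt((-20)**2 + 9**2)) + 192*(-172) = (6 - 2*sqrt(400 + 81)) - 33024 = (6 - 2*sqrt(481)) - 33024 = -33018 - 2*sqrt(481)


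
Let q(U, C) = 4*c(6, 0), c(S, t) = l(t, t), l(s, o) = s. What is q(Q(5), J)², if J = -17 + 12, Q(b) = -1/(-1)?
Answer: 0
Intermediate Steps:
Q(b) = 1 (Q(b) = -1*(-1) = 1)
c(S, t) = t
J = -5
q(U, C) = 0 (q(U, C) = 4*0 = 0)
q(Q(5), J)² = 0² = 0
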